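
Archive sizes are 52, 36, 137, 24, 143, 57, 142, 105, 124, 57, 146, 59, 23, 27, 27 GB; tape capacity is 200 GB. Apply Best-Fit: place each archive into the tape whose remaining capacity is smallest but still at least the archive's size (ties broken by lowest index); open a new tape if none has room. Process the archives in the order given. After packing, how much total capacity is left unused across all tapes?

41

tape 1: place 52 GB, 148 GB left
tape 1: place 36 GB, 112 GB left
tape 2: place 137 GB, 63 GB left
tape 2: place 24 GB, 39 GB left
tape 3: place 143 GB, 57 GB left
tape 3: place 57 GB, 0 GB left
tape 4: place 142 GB, 58 GB left
tape 1: place 105 GB, 7 GB left
tape 5: place 124 GB, 76 GB left
tape 4: place 57 GB, 1 GB left
tape 6: place 146 GB, 54 GB left
tape 5: place 59 GB, 17 GB left
tape 2: place 23 GB, 16 GB left
tape 6: place 27 GB, 27 GB left
tape 6: place 27 GB, 0 GB left
6 tapes × 200 GB = 1200 GB; used 1159 GB; unused 41 GB.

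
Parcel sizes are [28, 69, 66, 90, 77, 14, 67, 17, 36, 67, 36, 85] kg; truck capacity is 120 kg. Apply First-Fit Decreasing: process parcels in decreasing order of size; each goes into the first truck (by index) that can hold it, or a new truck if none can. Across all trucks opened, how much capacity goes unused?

188

Sorted descending: 90, 85, 77, 69, 67, 67, 66, 36, 36, 28, 17, 14.
Put 90 kg in truck 1; 30 kg remain.
Put 85 kg in truck 2; 35 kg remain.
Put 77 kg in truck 3; 43 kg remain.
Put 69 kg in truck 4; 51 kg remain.
Put 67 kg in truck 5; 53 kg remain.
Put 67 kg in truck 6; 53 kg remain.
Put 66 kg in truck 7; 54 kg remain.
Put 36 kg in truck 3; 7 kg remain.
Put 36 kg in truck 4; 15 kg remain.
Put 28 kg in truck 1; 2 kg remain.
Put 17 kg in truck 2; 18 kg remain.
Put 14 kg in truck 2; 4 kg remain.
7 trucks × 120 kg = 840 kg; used 652 kg; unused 188 kg.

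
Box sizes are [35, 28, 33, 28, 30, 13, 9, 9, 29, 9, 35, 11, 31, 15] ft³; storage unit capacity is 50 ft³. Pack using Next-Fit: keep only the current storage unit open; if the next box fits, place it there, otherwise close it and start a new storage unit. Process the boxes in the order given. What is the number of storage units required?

35 ft³ → storage unit 1 (remaining 15 ft³)
28 ft³ → storage unit 2 (remaining 22 ft³)
33 ft³ → storage unit 3 (remaining 17 ft³)
28 ft³ → storage unit 4 (remaining 22 ft³)
30 ft³ → storage unit 5 (remaining 20 ft³)
13 ft³ → storage unit 5 (remaining 7 ft³)
9 ft³ → storage unit 6 (remaining 41 ft³)
9 ft³ → storage unit 6 (remaining 32 ft³)
29 ft³ → storage unit 6 (remaining 3 ft³)
9 ft³ → storage unit 7 (remaining 41 ft³)
35 ft³ → storage unit 7 (remaining 6 ft³)
11 ft³ → storage unit 8 (remaining 39 ft³)
31 ft³ → storage unit 8 (remaining 8 ft³)
15 ft³ → storage unit 9 (remaining 35 ft³)
Final storage units: [35] [28] [33] [28] [30,13] [9,9,29] [9,35] [11,31] [15].

9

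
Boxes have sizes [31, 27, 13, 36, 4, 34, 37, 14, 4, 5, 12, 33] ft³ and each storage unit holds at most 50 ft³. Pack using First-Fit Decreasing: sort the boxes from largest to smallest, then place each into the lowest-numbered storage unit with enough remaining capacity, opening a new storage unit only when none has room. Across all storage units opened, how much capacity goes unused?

Sorted descending: 37, 36, 34, 33, 31, 27, 14, 13, 12, 5, 4, 4.
37 ft³ → storage unit 1 (remaining 13 ft³)
36 ft³ → storage unit 2 (remaining 14 ft³)
34 ft³ → storage unit 3 (remaining 16 ft³)
33 ft³ → storage unit 4 (remaining 17 ft³)
31 ft³ → storage unit 5 (remaining 19 ft³)
27 ft³ → storage unit 6 (remaining 23 ft³)
14 ft³ → storage unit 2 (remaining 0 ft³)
13 ft³ → storage unit 1 (remaining 0 ft³)
12 ft³ → storage unit 3 (remaining 4 ft³)
5 ft³ → storage unit 4 (remaining 12 ft³)
4 ft³ → storage unit 3 (remaining 0 ft³)
4 ft³ → storage unit 4 (remaining 8 ft³)
6 storage units × 50 ft³ = 300 ft³; used 250 ft³; unused 50 ft³.

50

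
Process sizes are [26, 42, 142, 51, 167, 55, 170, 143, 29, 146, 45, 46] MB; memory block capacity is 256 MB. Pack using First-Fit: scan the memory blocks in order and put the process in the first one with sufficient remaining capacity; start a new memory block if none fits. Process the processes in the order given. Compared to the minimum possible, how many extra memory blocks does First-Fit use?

0

First-Fit: [26,42,142,29] [51,167] [55,170] [143,45,46] [146] → 5 memory blocks.
Total size 1062 MB; any packing needs at least ⌈1062/256⌉ = 5 memory blocks.
So 5 is already optimal.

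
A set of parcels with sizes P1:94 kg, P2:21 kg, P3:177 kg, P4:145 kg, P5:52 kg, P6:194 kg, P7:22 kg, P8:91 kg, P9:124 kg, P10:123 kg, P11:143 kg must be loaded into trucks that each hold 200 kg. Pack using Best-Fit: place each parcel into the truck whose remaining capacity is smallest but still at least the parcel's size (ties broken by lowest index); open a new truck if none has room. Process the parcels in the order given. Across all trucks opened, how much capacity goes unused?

414

Put P1 (94 kg) in truck 1; 106 kg remain.
Put P2 (21 kg) in truck 1; 85 kg remain.
Put P3 (177 kg) in truck 2; 23 kg remain.
Put P4 (145 kg) in truck 3; 55 kg remain.
Put P5 (52 kg) in truck 3; 3 kg remain.
Put P6 (194 kg) in truck 4; 6 kg remain.
Put P7 (22 kg) in truck 2; 1 kg remain.
Put P8 (91 kg) in truck 5; 109 kg remain.
Put P9 (124 kg) in truck 6; 76 kg remain.
Put P10 (123 kg) in truck 7; 77 kg remain.
Put P11 (143 kg) in truck 8; 57 kg remain.
8 trucks × 200 kg = 1600 kg; used 1186 kg; unused 414 kg.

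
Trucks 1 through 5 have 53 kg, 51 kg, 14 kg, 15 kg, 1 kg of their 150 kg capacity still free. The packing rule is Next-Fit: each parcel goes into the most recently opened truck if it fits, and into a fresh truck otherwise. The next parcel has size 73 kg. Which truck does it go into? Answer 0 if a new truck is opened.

0

Next-Fit only looks at truck 5, which has 1 kg free.
73 kg does not fit, so a new truck is opened.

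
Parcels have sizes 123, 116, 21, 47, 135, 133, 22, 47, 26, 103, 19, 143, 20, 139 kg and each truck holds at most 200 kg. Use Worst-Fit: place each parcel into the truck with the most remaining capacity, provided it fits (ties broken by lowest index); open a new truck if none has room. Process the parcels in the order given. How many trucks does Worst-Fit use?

7

Put 123 kg in truck 1; 77 kg remain.
Put 116 kg in truck 2; 84 kg remain.
Put 21 kg in truck 2; 63 kg remain.
Put 47 kg in truck 1; 30 kg remain.
Put 135 kg in truck 3; 65 kg remain.
Put 133 kg in truck 4; 67 kg remain.
Put 22 kg in truck 4; 45 kg remain.
Put 47 kg in truck 3; 18 kg remain.
Put 26 kg in truck 2; 37 kg remain.
Put 103 kg in truck 5; 97 kg remain.
Put 19 kg in truck 5; 78 kg remain.
Put 143 kg in truck 6; 57 kg remain.
Put 20 kg in truck 5; 58 kg remain.
Put 139 kg in truck 7; 61 kg remain.
Final trucks: [123,47] [116,21,26] [135,47] [133,22] [103,19,20] [143] [139].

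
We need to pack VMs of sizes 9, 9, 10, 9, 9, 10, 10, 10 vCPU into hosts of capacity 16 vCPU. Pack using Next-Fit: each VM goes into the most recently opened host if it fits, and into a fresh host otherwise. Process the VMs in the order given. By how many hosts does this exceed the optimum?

Next-Fit: [9] [9] [10] [9] [9] [10] [10] [10] → 8 hosts.
8 VMs exceed 8 vCPU (half the capacity), and no two of those can share a host, so at least 8 hosts are needed.
So 8 is already optimal.

0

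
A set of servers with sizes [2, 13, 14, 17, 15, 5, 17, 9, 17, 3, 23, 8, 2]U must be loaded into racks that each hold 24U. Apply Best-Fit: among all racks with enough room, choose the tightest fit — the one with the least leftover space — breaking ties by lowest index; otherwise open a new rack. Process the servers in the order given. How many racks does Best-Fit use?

rack 1: place 2U, 22U left
rack 1: place 13U, 9U left
rack 2: place 14U, 10U left
rack 3: place 17U, 7U left
rack 4: place 15U, 9U left
rack 3: place 5U, 2U left
rack 5: place 17U, 7U left
rack 1: place 9U, 0U left
rack 6: place 17U, 7U left
rack 5: place 3U, 4U left
rack 7: place 23U, 1U left
rack 4: place 8U, 1U left
rack 3: place 2U, 0U left

7 racks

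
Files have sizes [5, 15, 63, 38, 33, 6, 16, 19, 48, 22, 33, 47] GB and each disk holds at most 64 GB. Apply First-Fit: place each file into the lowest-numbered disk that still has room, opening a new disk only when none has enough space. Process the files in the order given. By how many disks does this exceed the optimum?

First-Fit: [5,15,38,6] [63] [33,16] [19,22] [48] [33] [47] → 7 disks.
Total size 345 GB; any packing needs at least ⌈345/64⌉ = 6 disks.
An optimal packing achieves that bound: [63] [48,16] [47,15] [38,22] [33,19,6,5] [33] → 6 disks.
Excess: 7 − 6 = 1.

1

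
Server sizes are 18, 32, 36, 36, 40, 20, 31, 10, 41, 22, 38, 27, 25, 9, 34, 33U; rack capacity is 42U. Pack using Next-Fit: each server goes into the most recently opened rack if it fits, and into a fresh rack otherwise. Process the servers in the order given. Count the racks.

18U → rack 1 (remaining 24U)
32U → rack 2 (remaining 10U)
36U → rack 3 (remaining 6U)
36U → rack 4 (remaining 6U)
40U → rack 5 (remaining 2U)
20U → rack 6 (remaining 22U)
31U → rack 7 (remaining 11U)
10U → rack 7 (remaining 1U)
41U → rack 8 (remaining 1U)
22U → rack 9 (remaining 20U)
38U → rack 10 (remaining 4U)
27U → rack 11 (remaining 15U)
25U → rack 12 (remaining 17U)
9U → rack 12 (remaining 8U)
34U → rack 13 (remaining 8U)
33U → rack 14 (remaining 9U)

14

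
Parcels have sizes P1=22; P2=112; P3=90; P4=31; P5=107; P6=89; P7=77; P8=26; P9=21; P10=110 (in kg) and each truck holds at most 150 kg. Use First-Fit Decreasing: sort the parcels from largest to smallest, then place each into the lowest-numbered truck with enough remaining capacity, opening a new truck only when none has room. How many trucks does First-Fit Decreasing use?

Sorted descending: 112, 110, 107, 90, 89, 77, 31, 26, 22, 21.
truck 1: place 112 kg, 38 kg left
truck 2: place 110 kg, 40 kg left
truck 3: place 107 kg, 43 kg left
truck 4: place 90 kg, 60 kg left
truck 5: place 89 kg, 61 kg left
truck 6: place 77 kg, 73 kg left
truck 1: place 31 kg, 7 kg left
truck 2: place 26 kg, 14 kg left
truck 3: place 22 kg, 21 kg left
truck 3: place 21 kg, 0 kg left

6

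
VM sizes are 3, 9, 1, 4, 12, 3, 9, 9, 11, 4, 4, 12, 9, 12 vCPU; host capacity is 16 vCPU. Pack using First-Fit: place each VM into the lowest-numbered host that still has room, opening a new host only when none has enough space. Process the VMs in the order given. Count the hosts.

8 hosts

host 1: place 3 vCPU, 13 vCPU left
host 1: place 9 vCPU, 4 vCPU left
host 1: place 1 vCPU, 3 vCPU left
host 2: place 4 vCPU, 12 vCPU left
host 2: place 12 vCPU, 0 vCPU left
host 1: place 3 vCPU, 0 vCPU left
host 3: place 9 vCPU, 7 vCPU left
host 4: place 9 vCPU, 7 vCPU left
host 5: place 11 vCPU, 5 vCPU left
host 3: place 4 vCPU, 3 vCPU left
host 4: place 4 vCPU, 3 vCPU left
host 6: place 12 vCPU, 4 vCPU left
host 7: place 9 vCPU, 7 vCPU left
host 8: place 12 vCPU, 4 vCPU left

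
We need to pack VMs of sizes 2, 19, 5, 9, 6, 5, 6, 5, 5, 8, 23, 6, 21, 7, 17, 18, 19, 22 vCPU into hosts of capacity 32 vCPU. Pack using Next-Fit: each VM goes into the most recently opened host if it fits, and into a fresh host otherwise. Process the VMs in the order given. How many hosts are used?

9

2 vCPU → host 1 (remaining 30 vCPU)
19 vCPU → host 1 (remaining 11 vCPU)
5 vCPU → host 1 (remaining 6 vCPU)
9 vCPU → host 2 (remaining 23 vCPU)
6 vCPU → host 2 (remaining 17 vCPU)
5 vCPU → host 2 (remaining 12 vCPU)
6 vCPU → host 2 (remaining 6 vCPU)
5 vCPU → host 2 (remaining 1 vCPU)
5 vCPU → host 3 (remaining 27 vCPU)
8 vCPU → host 3 (remaining 19 vCPU)
23 vCPU → host 4 (remaining 9 vCPU)
6 vCPU → host 4 (remaining 3 vCPU)
21 vCPU → host 5 (remaining 11 vCPU)
7 vCPU → host 5 (remaining 4 vCPU)
17 vCPU → host 6 (remaining 15 vCPU)
18 vCPU → host 7 (remaining 14 vCPU)
19 vCPU → host 8 (remaining 13 vCPU)
22 vCPU → host 9 (remaining 10 vCPU)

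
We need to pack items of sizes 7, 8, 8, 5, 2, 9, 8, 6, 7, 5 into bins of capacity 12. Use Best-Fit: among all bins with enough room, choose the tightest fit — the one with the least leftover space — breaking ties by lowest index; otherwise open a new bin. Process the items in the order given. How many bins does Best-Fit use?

7 bins

7 → bin 1 (remaining 5)
8 → bin 2 (remaining 4)
8 → bin 3 (remaining 4)
5 → bin 1 (remaining 0)
2 → bin 2 (remaining 2)
9 → bin 4 (remaining 3)
8 → bin 5 (remaining 4)
6 → bin 6 (remaining 6)
7 → bin 7 (remaining 5)
5 → bin 7 (remaining 0)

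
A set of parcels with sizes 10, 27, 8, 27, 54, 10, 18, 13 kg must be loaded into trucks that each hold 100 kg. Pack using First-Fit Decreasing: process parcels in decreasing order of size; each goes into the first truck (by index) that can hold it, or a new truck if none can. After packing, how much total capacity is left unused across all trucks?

Sorted descending: 54, 27, 27, 18, 13, 10, 10, 8.
Put 54 kg in truck 1; 46 kg remain.
Put 27 kg in truck 1; 19 kg remain.
Put 27 kg in truck 2; 73 kg remain.
Put 18 kg in truck 1; 1 kg remain.
Put 13 kg in truck 2; 60 kg remain.
Put 10 kg in truck 2; 50 kg remain.
Put 10 kg in truck 2; 40 kg remain.
Put 8 kg in truck 2; 32 kg remain.
2 trucks × 100 kg = 200 kg; used 167 kg; unused 33 kg.

33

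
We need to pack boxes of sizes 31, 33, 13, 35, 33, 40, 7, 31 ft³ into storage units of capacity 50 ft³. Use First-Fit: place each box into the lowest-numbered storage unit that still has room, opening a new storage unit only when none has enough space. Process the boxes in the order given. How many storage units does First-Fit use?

6

storage unit 1: place 31 ft³, 19 ft³ left
storage unit 2: place 33 ft³, 17 ft³ left
storage unit 1: place 13 ft³, 6 ft³ left
storage unit 3: place 35 ft³, 15 ft³ left
storage unit 4: place 33 ft³, 17 ft³ left
storage unit 5: place 40 ft³, 10 ft³ left
storage unit 2: place 7 ft³, 10 ft³ left
storage unit 6: place 31 ft³, 19 ft³ left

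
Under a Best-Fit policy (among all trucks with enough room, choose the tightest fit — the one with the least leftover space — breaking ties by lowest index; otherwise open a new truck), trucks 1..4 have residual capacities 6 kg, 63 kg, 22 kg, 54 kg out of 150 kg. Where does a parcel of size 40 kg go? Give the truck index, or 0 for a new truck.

4

Trucks with room: truck 2 (63 kg), truck 4 (54 kg).
Tightest fit is truck 4 with 54 kg free.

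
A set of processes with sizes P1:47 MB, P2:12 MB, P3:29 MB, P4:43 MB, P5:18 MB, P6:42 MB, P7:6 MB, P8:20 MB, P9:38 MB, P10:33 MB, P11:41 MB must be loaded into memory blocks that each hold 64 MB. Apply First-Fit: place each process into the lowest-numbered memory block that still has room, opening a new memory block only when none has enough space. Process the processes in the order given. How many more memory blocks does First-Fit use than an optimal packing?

1

First-Fit: [47,12] [29,18,6] [43,20] [42] [38] [33] [41] → 7 memory blocks.
Total size 329 MB; any packing needs at least ⌈329/64⌉ = 6 memory blocks.
An optimal packing achieves that bound: [47,12] [43,20] [42,18] [41,6] [38] [33,29] → 6 memory blocks.
Excess: 7 − 6 = 1.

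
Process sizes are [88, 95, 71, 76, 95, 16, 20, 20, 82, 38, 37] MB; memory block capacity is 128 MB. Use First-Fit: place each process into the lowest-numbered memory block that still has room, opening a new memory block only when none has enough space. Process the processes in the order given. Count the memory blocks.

6 memory blocks

memory block 1: place 88 MB, 40 MB left
memory block 2: place 95 MB, 33 MB left
memory block 3: place 71 MB, 57 MB left
memory block 4: place 76 MB, 52 MB left
memory block 5: place 95 MB, 33 MB left
memory block 1: place 16 MB, 24 MB left
memory block 1: place 20 MB, 4 MB left
memory block 2: place 20 MB, 13 MB left
memory block 6: place 82 MB, 46 MB left
memory block 3: place 38 MB, 19 MB left
memory block 4: place 37 MB, 15 MB left
Final memory blocks: [88,16,20] [95,20] [71,38] [76,37] [95] [82].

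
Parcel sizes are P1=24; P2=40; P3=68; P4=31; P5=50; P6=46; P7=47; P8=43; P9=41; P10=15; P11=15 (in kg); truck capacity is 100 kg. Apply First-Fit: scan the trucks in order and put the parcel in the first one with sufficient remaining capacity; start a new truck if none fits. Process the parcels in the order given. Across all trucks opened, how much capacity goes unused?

P1 (24 kg) → truck 1 (remaining 76 kg)
P2 (40 kg) → truck 1 (remaining 36 kg)
P3 (68 kg) → truck 2 (remaining 32 kg)
P4 (31 kg) → truck 1 (remaining 5 kg)
P5 (50 kg) → truck 3 (remaining 50 kg)
P6 (46 kg) → truck 3 (remaining 4 kg)
P7 (47 kg) → truck 4 (remaining 53 kg)
P8 (43 kg) → truck 4 (remaining 10 kg)
P9 (41 kg) → truck 5 (remaining 59 kg)
P10 (15 kg) → truck 2 (remaining 17 kg)
P11 (15 kg) → truck 2 (remaining 2 kg)
5 trucks × 100 kg = 500 kg; used 420 kg; unused 80 kg.

80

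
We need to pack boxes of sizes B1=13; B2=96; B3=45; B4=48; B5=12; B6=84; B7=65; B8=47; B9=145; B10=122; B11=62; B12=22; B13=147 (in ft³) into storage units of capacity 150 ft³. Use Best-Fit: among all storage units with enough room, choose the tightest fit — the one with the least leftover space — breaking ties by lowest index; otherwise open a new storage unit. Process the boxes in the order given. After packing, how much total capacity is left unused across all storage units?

142

B1 (13 ft³) → storage unit 1 (remaining 137 ft³)
B2 (96 ft³) → storage unit 1 (remaining 41 ft³)
B3 (45 ft³) → storage unit 2 (remaining 105 ft³)
B4 (48 ft³) → storage unit 2 (remaining 57 ft³)
B5 (12 ft³) → storage unit 1 (remaining 29 ft³)
B6 (84 ft³) → storage unit 3 (remaining 66 ft³)
B7 (65 ft³) → storage unit 3 (remaining 1 ft³)
B8 (47 ft³) → storage unit 2 (remaining 10 ft³)
B9 (145 ft³) → storage unit 4 (remaining 5 ft³)
B10 (122 ft³) → storage unit 5 (remaining 28 ft³)
B11 (62 ft³) → storage unit 6 (remaining 88 ft³)
B12 (22 ft³) → storage unit 5 (remaining 6 ft³)
B13 (147 ft³) → storage unit 7 (remaining 3 ft³)
7 storage units × 150 ft³ = 1050 ft³; used 908 ft³; unused 142 ft³.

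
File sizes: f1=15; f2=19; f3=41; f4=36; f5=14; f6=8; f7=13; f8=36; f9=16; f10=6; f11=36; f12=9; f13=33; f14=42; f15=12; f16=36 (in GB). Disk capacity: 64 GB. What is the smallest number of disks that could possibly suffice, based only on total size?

6

Total size = 15 + 19 + 41 + 36 + 14 + 8 + 13 + 36 + 16 + 6 + 36 + 9 + 33 + 42 + 12 + 36 = 372 GB.
⌈372 / 64⌉ = 6.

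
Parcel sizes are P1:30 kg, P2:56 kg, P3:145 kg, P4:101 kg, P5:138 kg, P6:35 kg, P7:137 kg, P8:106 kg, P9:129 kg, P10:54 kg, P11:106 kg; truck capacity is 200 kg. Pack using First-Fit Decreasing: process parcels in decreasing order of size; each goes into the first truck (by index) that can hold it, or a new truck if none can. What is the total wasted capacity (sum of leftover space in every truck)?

Sorted descending: 145, 138, 137, 129, 106, 106, 101, 56, 54, 35, 30.
145 kg → truck 1 (remaining 55 kg)
138 kg → truck 2 (remaining 62 kg)
137 kg → truck 3 (remaining 63 kg)
129 kg → truck 4 (remaining 71 kg)
106 kg → truck 5 (remaining 94 kg)
106 kg → truck 6 (remaining 94 kg)
101 kg → truck 7 (remaining 99 kg)
56 kg → truck 2 (remaining 6 kg)
54 kg → truck 1 (remaining 1 kg)
35 kg → truck 3 (remaining 28 kg)
30 kg → truck 4 (remaining 41 kg)
7 trucks × 200 kg = 1400 kg; used 1037 kg; unused 363 kg.

363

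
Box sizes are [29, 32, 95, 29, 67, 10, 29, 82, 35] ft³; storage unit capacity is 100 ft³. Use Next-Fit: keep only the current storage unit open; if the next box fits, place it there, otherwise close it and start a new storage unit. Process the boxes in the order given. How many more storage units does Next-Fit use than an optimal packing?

1

Next-Fit: [29,32] [95] [29,67] [10,29] [82] [35] → 6 storage units.
Total size 408 ft³; any packing needs at least ⌈408/100⌉ = 5 storage units.
An optimal packing achieves that bound: [95] [82,10] [67,32] [35,29,29] [29] → 5 storage units.
Excess: 6 − 5 = 1.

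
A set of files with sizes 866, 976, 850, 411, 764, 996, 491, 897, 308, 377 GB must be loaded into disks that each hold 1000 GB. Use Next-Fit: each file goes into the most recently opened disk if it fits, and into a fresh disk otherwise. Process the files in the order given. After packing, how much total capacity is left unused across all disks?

Put 866 GB in disk 1; 134 GB remain.
Put 976 GB in disk 2; 24 GB remain.
Put 850 GB in disk 3; 150 GB remain.
Put 411 GB in disk 4; 589 GB remain.
Put 764 GB in disk 5; 236 GB remain.
Put 996 GB in disk 6; 4 GB remain.
Put 491 GB in disk 7; 509 GB remain.
Put 897 GB in disk 8; 103 GB remain.
Put 308 GB in disk 9; 692 GB remain.
Put 377 GB in disk 9; 315 GB remain.
9 disks × 1000 GB = 9000 GB; used 6936 GB; unused 2064 GB.

2064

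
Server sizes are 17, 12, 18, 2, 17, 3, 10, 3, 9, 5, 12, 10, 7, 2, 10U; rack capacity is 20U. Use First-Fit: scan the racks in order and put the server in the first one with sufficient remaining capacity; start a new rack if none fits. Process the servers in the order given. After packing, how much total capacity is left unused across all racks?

23

17U → rack 1 (remaining 3U)
12U → rack 2 (remaining 8U)
18U → rack 3 (remaining 2U)
2U → rack 1 (remaining 1U)
17U → rack 4 (remaining 3U)
3U → rack 2 (remaining 5U)
10U → rack 5 (remaining 10U)
3U → rack 2 (remaining 2U)
9U → rack 5 (remaining 1U)
5U → rack 6 (remaining 15U)
12U → rack 6 (remaining 3U)
10U → rack 7 (remaining 10U)
7U → rack 7 (remaining 3U)
2U → rack 2 (remaining 0U)
10U → rack 8 (remaining 10U)
8 racks × 20U = 160U; used 137U; unused 23U.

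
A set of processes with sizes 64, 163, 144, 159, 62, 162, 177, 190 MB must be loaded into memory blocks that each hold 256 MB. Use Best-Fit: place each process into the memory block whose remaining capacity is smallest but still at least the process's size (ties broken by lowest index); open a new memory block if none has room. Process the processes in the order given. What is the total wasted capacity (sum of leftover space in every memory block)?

415

memory block 1: place 64 MB, 192 MB left
memory block 1: place 163 MB, 29 MB left
memory block 2: place 144 MB, 112 MB left
memory block 3: place 159 MB, 97 MB left
memory block 3: place 62 MB, 35 MB left
memory block 4: place 162 MB, 94 MB left
memory block 5: place 177 MB, 79 MB left
memory block 6: place 190 MB, 66 MB left
6 memory blocks × 256 MB = 1536 MB; used 1121 MB; unused 415 MB.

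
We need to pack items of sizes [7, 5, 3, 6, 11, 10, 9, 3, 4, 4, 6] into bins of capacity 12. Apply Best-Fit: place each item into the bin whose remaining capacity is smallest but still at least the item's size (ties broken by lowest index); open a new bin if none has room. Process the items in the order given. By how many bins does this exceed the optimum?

Best-Fit: [7,5] [3,6,3] [11] [10] [9] [4,4] [6] → 7 bins.
Total size 68; any packing needs at least ⌈68/12⌉ = 6 bins.
An optimal packing achieves that bound: [11] [10] [9,3] [7,5] [6,6] [4,4,3] → 6 bins.
Excess: 7 − 6 = 1.

1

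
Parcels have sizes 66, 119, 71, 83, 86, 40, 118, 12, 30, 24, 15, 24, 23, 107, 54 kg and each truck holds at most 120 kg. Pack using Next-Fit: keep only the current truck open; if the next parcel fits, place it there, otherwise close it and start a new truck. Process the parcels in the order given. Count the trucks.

11

truck 1: place 66 kg, 54 kg left
truck 2: place 119 kg, 1 kg left
truck 3: place 71 kg, 49 kg left
truck 4: place 83 kg, 37 kg left
truck 5: place 86 kg, 34 kg left
truck 6: place 40 kg, 80 kg left
truck 7: place 118 kg, 2 kg left
truck 8: place 12 kg, 108 kg left
truck 8: place 30 kg, 78 kg left
truck 8: place 24 kg, 54 kg left
truck 8: place 15 kg, 39 kg left
truck 8: place 24 kg, 15 kg left
truck 9: place 23 kg, 97 kg left
truck 10: place 107 kg, 13 kg left
truck 11: place 54 kg, 66 kg left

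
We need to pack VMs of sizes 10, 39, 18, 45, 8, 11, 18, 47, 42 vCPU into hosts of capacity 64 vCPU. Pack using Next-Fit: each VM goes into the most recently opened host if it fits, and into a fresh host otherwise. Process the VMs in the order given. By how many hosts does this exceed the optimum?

1

Next-Fit: [10,39] [18,45] [8,11,18] [47] [42] → 5 hosts.
Total size 238 vCPU; any packing needs at least ⌈238/64⌉ = 4 hosts.
An optimal packing achieves that bound: [47,11] [45,18] [42,18] [39,10,8] → 4 hosts.
Excess: 5 − 4 = 1.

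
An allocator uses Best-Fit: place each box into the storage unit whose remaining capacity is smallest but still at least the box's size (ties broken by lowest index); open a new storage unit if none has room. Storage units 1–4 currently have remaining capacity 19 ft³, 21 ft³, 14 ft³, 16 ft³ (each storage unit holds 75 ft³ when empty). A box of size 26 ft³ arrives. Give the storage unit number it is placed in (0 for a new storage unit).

No storage unit has ≥ 26 ft³ free, so a new storage unit is opened.

0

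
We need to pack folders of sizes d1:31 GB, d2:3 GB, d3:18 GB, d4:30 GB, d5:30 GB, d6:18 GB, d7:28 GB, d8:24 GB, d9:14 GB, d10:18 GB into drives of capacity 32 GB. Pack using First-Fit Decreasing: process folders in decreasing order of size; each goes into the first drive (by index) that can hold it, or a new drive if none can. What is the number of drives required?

Sorted descending: 31, 30, 30, 28, 24, 18, 18, 18, 14, 3.
31 GB → drive 1 (remaining 1 GB)
30 GB → drive 2 (remaining 2 GB)
30 GB → drive 3 (remaining 2 GB)
28 GB → drive 4 (remaining 4 GB)
24 GB → drive 5 (remaining 8 GB)
18 GB → drive 6 (remaining 14 GB)
18 GB → drive 7 (remaining 14 GB)
18 GB → drive 8 (remaining 14 GB)
14 GB → drive 6 (remaining 0 GB)
3 GB → drive 4 (remaining 1 GB)

8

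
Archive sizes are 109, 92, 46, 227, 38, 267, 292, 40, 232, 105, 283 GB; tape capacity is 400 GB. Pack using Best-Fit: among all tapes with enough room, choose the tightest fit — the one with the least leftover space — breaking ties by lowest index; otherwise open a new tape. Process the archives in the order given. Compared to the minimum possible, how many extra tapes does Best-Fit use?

Best-Fit: [109,92,46,38,105] [227] [267] [292,40] [232] [283] → 6 tapes.
Total size 1731 GB; any packing needs at least ⌈1731/400⌉ = 5 tapes.
An optimal packing achieves that bound: [292,105] [283,109] [267,92,40] [232,46,38] [227] → 5 tapes.
Excess: 6 − 5 = 1.

1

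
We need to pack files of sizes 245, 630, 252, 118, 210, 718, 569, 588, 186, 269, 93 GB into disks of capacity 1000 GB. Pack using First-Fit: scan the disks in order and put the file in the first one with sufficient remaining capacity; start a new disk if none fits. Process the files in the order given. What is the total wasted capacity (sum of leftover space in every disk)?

disk 1: place 245 GB, 755 GB left
disk 1: place 630 GB, 125 GB left
disk 2: place 252 GB, 748 GB left
disk 1: place 118 GB, 7 GB left
disk 2: place 210 GB, 538 GB left
disk 3: place 718 GB, 282 GB left
disk 4: place 569 GB, 431 GB left
disk 5: place 588 GB, 412 GB left
disk 2: place 186 GB, 352 GB left
disk 2: place 269 GB, 83 GB left
disk 3: place 93 GB, 189 GB left
5 disks × 1000 GB = 5000 GB; used 3878 GB; unused 1122 GB.

1122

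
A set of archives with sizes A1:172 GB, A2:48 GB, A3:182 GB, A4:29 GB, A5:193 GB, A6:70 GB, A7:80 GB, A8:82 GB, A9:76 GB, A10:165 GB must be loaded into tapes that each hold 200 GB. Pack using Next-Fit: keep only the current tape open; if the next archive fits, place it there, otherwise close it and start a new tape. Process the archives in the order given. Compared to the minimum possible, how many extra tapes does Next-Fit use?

Next-Fit: [172] [48] [182] [29] [193] [70,80] [82,76] [165] → 8 tapes.
Total size 1097 GB; any packing needs at least ⌈1097/200⌉ = 6 tapes.
An optimal packing achieves that bound: [193] [182] [172] [165,29] [82,80] [76,70,48] → 6 tapes.
Excess: 8 − 6 = 2.

2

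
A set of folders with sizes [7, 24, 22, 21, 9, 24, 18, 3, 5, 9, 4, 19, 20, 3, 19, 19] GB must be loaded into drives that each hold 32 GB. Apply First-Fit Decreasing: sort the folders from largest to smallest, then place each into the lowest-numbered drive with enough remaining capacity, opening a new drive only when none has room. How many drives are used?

Sorted descending: 24, 24, 22, 21, 20, 19, 19, 19, 18, 9, 9, 7, 5, 4, 3, 3.
24 GB → drive 1 (remaining 8 GB)
24 GB → drive 2 (remaining 8 GB)
22 GB → drive 3 (remaining 10 GB)
21 GB → drive 4 (remaining 11 GB)
20 GB → drive 5 (remaining 12 GB)
19 GB → drive 6 (remaining 13 GB)
19 GB → drive 7 (remaining 13 GB)
19 GB → drive 8 (remaining 13 GB)
18 GB → drive 9 (remaining 14 GB)
9 GB → drive 3 (remaining 1 GB)
9 GB → drive 4 (remaining 2 GB)
7 GB → drive 1 (remaining 1 GB)
5 GB → drive 2 (remaining 3 GB)
4 GB → drive 5 (remaining 8 GB)
3 GB → drive 2 (remaining 0 GB)
3 GB → drive 5 (remaining 5 GB)

9 drives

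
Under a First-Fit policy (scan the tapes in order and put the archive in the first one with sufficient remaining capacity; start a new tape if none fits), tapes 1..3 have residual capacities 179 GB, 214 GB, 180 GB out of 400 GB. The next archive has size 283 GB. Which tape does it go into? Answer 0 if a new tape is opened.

0

No tape has ≥ 283 GB free, so a new tape is opened.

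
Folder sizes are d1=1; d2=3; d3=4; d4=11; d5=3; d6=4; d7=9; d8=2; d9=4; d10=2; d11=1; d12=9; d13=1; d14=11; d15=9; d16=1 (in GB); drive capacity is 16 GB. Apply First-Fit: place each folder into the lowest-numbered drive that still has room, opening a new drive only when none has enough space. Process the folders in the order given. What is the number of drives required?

6

drive 1: place d1 (1 GB), 15 GB left
drive 1: place d2 (3 GB), 12 GB left
drive 1: place d3 (4 GB), 8 GB left
drive 2: place d4 (11 GB), 5 GB left
drive 1: place d5 (3 GB), 5 GB left
drive 1: place d6 (4 GB), 1 GB left
drive 3: place d7 (9 GB), 7 GB left
drive 2: place d8 (2 GB), 3 GB left
drive 3: place d9 (4 GB), 3 GB left
drive 2: place d10 (2 GB), 1 GB left
drive 1: place d11 (1 GB), 0 GB left
drive 4: place d12 (9 GB), 7 GB left
drive 2: place d13 (1 GB), 0 GB left
drive 5: place d14 (11 GB), 5 GB left
drive 6: place d15 (9 GB), 7 GB left
drive 3: place d16 (1 GB), 2 GB left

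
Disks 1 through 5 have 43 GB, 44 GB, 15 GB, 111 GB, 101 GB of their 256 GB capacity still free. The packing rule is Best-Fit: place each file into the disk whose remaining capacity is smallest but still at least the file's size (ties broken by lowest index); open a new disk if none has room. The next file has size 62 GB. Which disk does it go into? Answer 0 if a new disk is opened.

Disks with room: disk 4 (111 GB), disk 5 (101 GB).
Tightest fit is disk 5 with 101 GB free.

5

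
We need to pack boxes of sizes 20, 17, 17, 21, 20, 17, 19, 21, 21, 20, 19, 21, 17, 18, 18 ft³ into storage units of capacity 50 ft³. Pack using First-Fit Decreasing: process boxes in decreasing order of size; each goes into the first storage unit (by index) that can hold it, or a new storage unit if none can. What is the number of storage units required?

8

Sorted descending: 21, 21, 21, 21, 20, 20, 20, 19, 19, 18, 18, 17, 17, 17, 17.
storage unit 1: place 21 ft³, 29 ft³ left
storage unit 1: place 21 ft³, 8 ft³ left
storage unit 2: place 21 ft³, 29 ft³ left
storage unit 2: place 21 ft³, 8 ft³ left
storage unit 3: place 20 ft³, 30 ft³ left
storage unit 3: place 20 ft³, 10 ft³ left
storage unit 4: place 20 ft³, 30 ft³ left
storage unit 4: place 19 ft³, 11 ft³ left
storage unit 5: place 19 ft³, 31 ft³ left
storage unit 5: place 18 ft³, 13 ft³ left
storage unit 6: place 18 ft³, 32 ft³ left
storage unit 6: place 17 ft³, 15 ft³ left
storage unit 7: place 17 ft³, 33 ft³ left
storage unit 7: place 17 ft³, 16 ft³ left
storage unit 8: place 17 ft³, 33 ft³ left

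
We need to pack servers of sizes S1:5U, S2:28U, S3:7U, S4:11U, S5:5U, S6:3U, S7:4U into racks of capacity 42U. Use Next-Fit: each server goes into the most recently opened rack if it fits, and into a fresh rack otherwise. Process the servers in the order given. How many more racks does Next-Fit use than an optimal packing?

0

Next-Fit: [5,28,7] [11,5,3,4] → 2 racks.
Total size 63U; any packing needs at least ⌈63/42⌉ = 2 racks.
So 2 is already optimal.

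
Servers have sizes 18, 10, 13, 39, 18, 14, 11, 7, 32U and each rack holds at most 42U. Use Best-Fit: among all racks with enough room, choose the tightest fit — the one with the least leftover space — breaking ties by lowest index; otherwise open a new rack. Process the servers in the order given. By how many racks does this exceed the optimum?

1

Best-Fit: [18,10,13] [39] [18,14,7] [11] [32] → 5 racks.
Total size 162U; any packing needs at least ⌈162/42⌉ = 4 racks.
An optimal packing achieves that bound: [39] [32,10] [18,14,7] [18,13,11] → 4 racks.
Excess: 5 − 4 = 1.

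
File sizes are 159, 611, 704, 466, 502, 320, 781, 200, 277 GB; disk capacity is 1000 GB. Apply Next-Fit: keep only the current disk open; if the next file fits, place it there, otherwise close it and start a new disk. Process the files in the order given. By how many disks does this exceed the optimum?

Next-Fit: [159,611] [704] [466,502] [320] [781,200] [277] → 6 disks.
Total size 4020 GB; any packing needs at least ⌈4020/1000⌉ = 5 disks.
An optimal packing achieves that bound: [781,200] [704,277] [611,320] [502,466] [159] → 5 disks.
Excess: 6 − 5 = 1.

1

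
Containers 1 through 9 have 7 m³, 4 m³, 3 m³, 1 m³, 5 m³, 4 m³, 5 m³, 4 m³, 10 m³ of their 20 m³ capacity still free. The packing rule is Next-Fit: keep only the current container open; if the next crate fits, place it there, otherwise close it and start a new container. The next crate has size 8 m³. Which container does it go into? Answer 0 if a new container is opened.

Next-Fit only looks at container 9, which has 10 m³ free.
8 m³ fits there.

9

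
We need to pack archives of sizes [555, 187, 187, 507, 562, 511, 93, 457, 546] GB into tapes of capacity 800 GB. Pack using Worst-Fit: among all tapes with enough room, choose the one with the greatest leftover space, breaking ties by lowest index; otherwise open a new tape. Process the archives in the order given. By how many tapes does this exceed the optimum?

Worst-Fit: [555,187] [187,507] [562] [511,93] [457] [546] → 6 tapes.
6 archives exceed 400 GB (half the capacity), and no two of those can share a tape, so at least 6 tapes are needed.
So 6 is already optimal.

0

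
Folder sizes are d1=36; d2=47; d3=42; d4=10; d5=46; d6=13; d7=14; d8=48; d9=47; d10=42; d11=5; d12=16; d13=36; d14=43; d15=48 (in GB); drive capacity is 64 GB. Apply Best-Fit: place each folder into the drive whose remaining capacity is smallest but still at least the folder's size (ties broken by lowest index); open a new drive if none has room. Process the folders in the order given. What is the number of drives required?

Put d1 (36 GB) in drive 1; 28 GB remain.
Put d2 (47 GB) in drive 2; 17 GB remain.
Put d3 (42 GB) in drive 3; 22 GB remain.
Put d4 (10 GB) in drive 2; 7 GB remain.
Put d5 (46 GB) in drive 4; 18 GB remain.
Put d6 (13 GB) in drive 4; 5 GB remain.
Put d7 (14 GB) in drive 3; 8 GB remain.
Put d8 (48 GB) in drive 5; 16 GB remain.
Put d9 (47 GB) in drive 6; 17 GB remain.
Put d10 (42 GB) in drive 7; 22 GB remain.
Put d11 (5 GB) in drive 4; 0 GB remain.
Put d12 (16 GB) in drive 5; 0 GB remain.
Put d13 (36 GB) in drive 8; 28 GB remain.
Put d14 (43 GB) in drive 9; 21 GB remain.
Put d15 (48 GB) in drive 10; 16 GB remain.

10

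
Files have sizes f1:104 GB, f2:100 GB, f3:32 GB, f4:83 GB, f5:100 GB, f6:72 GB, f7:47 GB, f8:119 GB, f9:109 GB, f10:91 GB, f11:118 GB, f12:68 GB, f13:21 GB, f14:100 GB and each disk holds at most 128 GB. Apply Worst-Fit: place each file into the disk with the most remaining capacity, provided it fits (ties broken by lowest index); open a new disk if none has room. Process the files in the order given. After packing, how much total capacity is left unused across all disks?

f1 (104 GB) → disk 1 (remaining 24 GB)
f2 (100 GB) → disk 2 (remaining 28 GB)
f3 (32 GB) → disk 3 (remaining 96 GB)
f4 (83 GB) → disk 3 (remaining 13 GB)
f5 (100 GB) → disk 4 (remaining 28 GB)
f6 (72 GB) → disk 5 (remaining 56 GB)
f7 (47 GB) → disk 5 (remaining 9 GB)
f8 (119 GB) → disk 6 (remaining 9 GB)
f9 (109 GB) → disk 7 (remaining 19 GB)
f10 (91 GB) → disk 8 (remaining 37 GB)
f11 (118 GB) → disk 9 (remaining 10 GB)
f12 (68 GB) → disk 10 (remaining 60 GB)
f13 (21 GB) → disk 10 (remaining 39 GB)
f14 (100 GB) → disk 11 (remaining 28 GB)
11 disks × 128 GB = 1408 GB; used 1164 GB; unused 244 GB.

244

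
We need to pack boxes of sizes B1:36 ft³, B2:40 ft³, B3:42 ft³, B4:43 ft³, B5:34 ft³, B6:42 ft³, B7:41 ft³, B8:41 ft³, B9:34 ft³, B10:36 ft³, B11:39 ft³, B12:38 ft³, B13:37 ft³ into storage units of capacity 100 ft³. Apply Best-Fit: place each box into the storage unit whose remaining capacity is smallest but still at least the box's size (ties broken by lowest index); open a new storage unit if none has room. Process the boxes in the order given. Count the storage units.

7

Put B1 (36 ft³) in storage unit 1; 64 ft³ remain.
Put B2 (40 ft³) in storage unit 1; 24 ft³ remain.
Put B3 (42 ft³) in storage unit 2; 58 ft³ remain.
Put B4 (43 ft³) in storage unit 2; 15 ft³ remain.
Put B5 (34 ft³) in storage unit 3; 66 ft³ remain.
Put B6 (42 ft³) in storage unit 3; 24 ft³ remain.
Put B7 (41 ft³) in storage unit 4; 59 ft³ remain.
Put B8 (41 ft³) in storage unit 4; 18 ft³ remain.
Put B9 (34 ft³) in storage unit 5; 66 ft³ remain.
Put B10 (36 ft³) in storage unit 5; 30 ft³ remain.
Put B11 (39 ft³) in storage unit 6; 61 ft³ remain.
Put B12 (38 ft³) in storage unit 6; 23 ft³ remain.
Put B13 (37 ft³) in storage unit 7; 63 ft³ remain.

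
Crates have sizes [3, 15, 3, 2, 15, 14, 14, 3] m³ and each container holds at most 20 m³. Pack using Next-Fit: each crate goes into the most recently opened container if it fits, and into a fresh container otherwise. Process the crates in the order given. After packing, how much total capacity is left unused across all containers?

11

3 m³ → container 1 (remaining 17 m³)
15 m³ → container 1 (remaining 2 m³)
3 m³ → container 2 (remaining 17 m³)
2 m³ → container 2 (remaining 15 m³)
15 m³ → container 2 (remaining 0 m³)
14 m³ → container 3 (remaining 6 m³)
14 m³ → container 4 (remaining 6 m³)
3 m³ → container 4 (remaining 3 m³)
4 containers × 20 m³ = 80 m³; used 69 m³; unused 11 m³.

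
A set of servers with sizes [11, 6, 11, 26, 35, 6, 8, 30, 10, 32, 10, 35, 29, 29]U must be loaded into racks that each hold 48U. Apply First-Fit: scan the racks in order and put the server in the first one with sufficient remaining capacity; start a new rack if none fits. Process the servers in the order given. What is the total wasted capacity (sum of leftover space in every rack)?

11U → rack 1 (remaining 37U)
6U → rack 1 (remaining 31U)
11U → rack 1 (remaining 20U)
26U → rack 2 (remaining 22U)
35U → rack 3 (remaining 13U)
6U → rack 1 (remaining 14U)
8U → rack 1 (remaining 6U)
30U → rack 4 (remaining 18U)
10U → rack 2 (remaining 12U)
32U → rack 5 (remaining 16U)
10U → rack 2 (remaining 2U)
35U → rack 6 (remaining 13U)
29U → rack 7 (remaining 19U)
29U → rack 8 (remaining 19U)
8 racks × 48U = 384U; used 278U; unused 106U.

106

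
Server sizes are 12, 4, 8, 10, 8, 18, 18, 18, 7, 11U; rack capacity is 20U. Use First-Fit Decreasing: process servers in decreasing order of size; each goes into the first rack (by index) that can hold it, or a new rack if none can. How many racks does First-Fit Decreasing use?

7

Sorted descending: 18, 18, 18, 12, 11, 10, 8, 8, 7, 4.
Put 18U in rack 1; 2U remain.
Put 18U in rack 2; 2U remain.
Put 18U in rack 3; 2U remain.
Put 12U in rack 4; 8U remain.
Put 11U in rack 5; 9U remain.
Put 10U in rack 6; 10U remain.
Put 8U in rack 4; 0U remain.
Put 8U in rack 5; 1U remain.
Put 7U in rack 6; 3U remain.
Put 4U in rack 7; 16U remain.
Final racks: [18] [18] [18] [12,8] [11,8] [10,7] [4].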